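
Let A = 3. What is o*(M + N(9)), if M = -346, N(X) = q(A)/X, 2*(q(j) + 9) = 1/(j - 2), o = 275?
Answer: -1717375/18 ≈ -95410.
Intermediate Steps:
q(j) = -9 + 1/(2*(-2 + j)) (q(j) = -9 + 1/(2*(j - 2)) = -9 + 1/(2*(-2 + j)))
N(X) = -17/(2*X) (N(X) = ((37 - 18*3)/(2*(-2 + 3)))/X = ((½)*(37 - 54)/1)/X = ((½)*1*(-17))/X = -17/(2*X))
o*(M + N(9)) = 275*(-346 - 17/2/9) = 275*(-346 - 17/2*⅑) = 275*(-346 - 17/18) = 275*(-6245/18) = -1717375/18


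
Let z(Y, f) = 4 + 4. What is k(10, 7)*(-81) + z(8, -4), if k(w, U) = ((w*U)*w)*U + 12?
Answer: -397864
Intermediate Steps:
k(w, U) = 12 + U²*w² (k(w, U) = ((U*w)*w)*U + 12 = (U*w²)*U + 12 = U²*w² + 12 = 12 + U²*w²)
z(Y, f) = 8
k(10, 7)*(-81) + z(8, -4) = (12 + 7²*10²)*(-81) + 8 = (12 + 49*100)*(-81) + 8 = (12 + 4900)*(-81) + 8 = 4912*(-81) + 8 = -397872 + 8 = -397864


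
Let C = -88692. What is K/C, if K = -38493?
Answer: 12831/29564 ≈ 0.43401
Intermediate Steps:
K/C = -38493/(-88692) = -38493*(-1/88692) = 12831/29564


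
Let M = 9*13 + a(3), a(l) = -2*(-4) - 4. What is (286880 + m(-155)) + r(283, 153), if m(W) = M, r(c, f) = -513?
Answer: 286488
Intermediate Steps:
a(l) = 4 (a(l) = 8 - 4 = 4)
M = 121 (M = 9*13 + 4 = 117 + 4 = 121)
m(W) = 121
(286880 + m(-155)) + r(283, 153) = (286880 + 121) - 513 = 287001 - 513 = 286488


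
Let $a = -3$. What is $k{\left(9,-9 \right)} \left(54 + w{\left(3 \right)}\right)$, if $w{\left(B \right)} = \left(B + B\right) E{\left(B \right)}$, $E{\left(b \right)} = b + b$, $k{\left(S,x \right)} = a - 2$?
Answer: $-450$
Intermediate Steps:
$k{\left(S,x \right)} = -5$ ($k{\left(S,x \right)} = -3 - 2 = -5$)
$E{\left(b \right)} = 2 b$
$w{\left(B \right)} = 4 B^{2}$ ($w{\left(B \right)} = \left(B + B\right) 2 B = 2 B 2 B = 4 B^{2}$)
$k{\left(9,-9 \right)} \left(54 + w{\left(3 \right)}\right) = - 5 \left(54 + 4 \cdot 3^{2}\right) = - 5 \left(54 + 4 \cdot 9\right) = - 5 \left(54 + 36\right) = \left(-5\right) 90 = -450$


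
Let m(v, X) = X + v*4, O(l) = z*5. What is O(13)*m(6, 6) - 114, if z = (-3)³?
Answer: -4164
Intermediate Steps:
z = -27
O(l) = -135 (O(l) = -27*5 = -135)
m(v, X) = X + 4*v
O(13)*m(6, 6) - 114 = -135*(6 + 4*6) - 114 = -135*(6 + 24) - 114 = -135*30 - 114 = -4050 - 114 = -4164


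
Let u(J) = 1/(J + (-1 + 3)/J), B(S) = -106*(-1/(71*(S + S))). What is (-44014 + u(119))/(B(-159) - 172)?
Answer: 44259281573/172963277 ≈ 255.89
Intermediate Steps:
B(S) = 53/(71*S) (B(S) = -106*(-1/(142*S)) = -(-53)/(71*S) = 53/(71*S))
u(J) = 1/(J + 2/J)
(-44014 + u(119))/(B(-159) - 172) = (-44014 + 119/(2 + 119**2))/((53/71)/(-159) - 172) = (-44014 + 119/(2 + 14161))/((53/71)*(-1/159) - 172) = (-44014 + 119/14163)/(-1/213 - 172) = (-44014 + 119*(1/14163))/(-36637/213) = (-44014 + 119/14163)*(-213/36637) = -623370163/14163*(-213/36637) = 44259281573/172963277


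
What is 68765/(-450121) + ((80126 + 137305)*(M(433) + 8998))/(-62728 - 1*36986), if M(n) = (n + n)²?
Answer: -12379838586753544/7480560899 ≈ -1.6549e+6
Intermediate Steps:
M(n) = 4*n² (M(n) = (2*n)² = 4*n²)
68765/(-450121) + ((80126 + 137305)*(M(433) + 8998))/(-62728 - 1*36986) = 68765/(-450121) + ((80126 + 137305)*(4*433² + 8998))/(-62728 - 1*36986) = 68765*(-1/450121) + (217431*(4*187489 + 8998))/(-62728 - 36986) = -68765/450121 + (217431*(749956 + 8998))/(-99714) = -68765/450121 + (217431*758954)*(-1/99714) = -68765/450121 + 165020127174*(-1/99714) = -68765/450121 - 27503354529/16619 = -12379838586753544/7480560899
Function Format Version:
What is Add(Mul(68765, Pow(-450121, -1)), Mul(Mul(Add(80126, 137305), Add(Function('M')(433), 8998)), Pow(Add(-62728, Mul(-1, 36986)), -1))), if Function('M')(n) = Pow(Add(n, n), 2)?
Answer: Rational(-12379838586753544, 7480560899) ≈ -1.6549e+6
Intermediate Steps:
Function('M')(n) = Mul(4, Pow(n, 2)) (Function('M')(n) = Pow(Mul(2, n), 2) = Mul(4, Pow(n, 2)))
Add(Mul(68765, Pow(-450121, -1)), Mul(Mul(Add(80126, 137305), Add(Function('M')(433), 8998)), Pow(Add(-62728, Mul(-1, 36986)), -1))) = Add(Mul(68765, Pow(-450121, -1)), Mul(Mul(Add(80126, 137305), Add(Mul(4, Pow(433, 2)), 8998)), Pow(Add(-62728, Mul(-1, 36986)), -1))) = Add(Mul(68765, Rational(-1, 450121)), Mul(Mul(217431, Add(Mul(4, 187489), 8998)), Pow(Add(-62728, -36986), -1))) = Add(Rational(-68765, 450121), Mul(Mul(217431, Add(749956, 8998)), Pow(-99714, -1))) = Add(Rational(-68765, 450121), Mul(Mul(217431, 758954), Rational(-1, 99714))) = Add(Rational(-68765, 450121), Mul(165020127174, Rational(-1, 99714))) = Add(Rational(-68765, 450121), Rational(-27503354529, 16619)) = Rational(-12379838586753544, 7480560899)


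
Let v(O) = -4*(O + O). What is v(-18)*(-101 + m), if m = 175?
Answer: 10656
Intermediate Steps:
v(O) = -8*O
v(-18)*(-101 + m) = (-8*(-18))*(-101 + 175) = 144*74 = 10656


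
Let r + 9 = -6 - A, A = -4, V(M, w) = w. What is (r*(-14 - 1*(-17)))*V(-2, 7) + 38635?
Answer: 38404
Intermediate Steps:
r = -11 (r = -9 + (-6 - 1*(-4)) = -9 + (-6 + 4) = -9 - 2 = -11)
(r*(-14 - 1*(-17)))*V(-2, 7) + 38635 = -11*(-14 - 1*(-17))*7 + 38635 = -11*(-14 + 17)*7 + 38635 = -11*3*7 + 38635 = -33*7 + 38635 = -231 + 38635 = 38404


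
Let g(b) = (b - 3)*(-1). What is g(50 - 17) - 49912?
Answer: -49942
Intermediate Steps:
g(b) = 3 - b (g(b) = (-3 + b)*(-1) = 3 - b)
g(50 - 17) - 49912 = (3 - (50 - 17)) - 49912 = (3 - 1*33) - 49912 = (3 - 33) - 49912 = -30 - 49912 = -49942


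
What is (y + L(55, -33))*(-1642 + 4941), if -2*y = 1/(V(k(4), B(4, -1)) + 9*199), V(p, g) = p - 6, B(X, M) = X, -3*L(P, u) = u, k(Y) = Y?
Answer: 129838743/3578 ≈ 36288.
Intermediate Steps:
L(P, u) = -u/3
V(p, g) = -6 + p
y = -1/3578 (y = -1/(2*((-6 + 4) + 9*199)) = -1/(2*(-2 + 1791)) = -1/2/1789 = -1/2*1/1789 = -1/3578 ≈ -0.00027949)
(y + L(55, -33))*(-1642 + 4941) = (-1/3578 - 1/3*(-33))*(-1642 + 4941) = (-1/3578 + 11)*3299 = (39357/3578)*3299 = 129838743/3578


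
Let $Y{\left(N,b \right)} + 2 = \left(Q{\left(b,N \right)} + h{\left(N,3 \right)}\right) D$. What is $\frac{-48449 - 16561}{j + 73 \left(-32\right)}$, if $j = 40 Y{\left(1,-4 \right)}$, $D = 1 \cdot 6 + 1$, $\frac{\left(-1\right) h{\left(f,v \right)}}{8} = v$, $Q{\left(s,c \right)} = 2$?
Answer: $\frac{32505}{4288} \approx 7.5805$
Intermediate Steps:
$h{\left(f,v \right)} = - 8 v$
$D = 7$ ($D = 6 + 1 = 7$)
$Y{\left(N,b \right)} = -156$ ($Y{\left(N,b \right)} = -2 + \left(2 - 24\right) 7 = -2 - 154 = -156$)
$j = -6240$ ($j = 40 \left(-156\right) = -6240$)
$\frac{-48449 - 16561}{j + 73 \left(-32\right)} = \frac{-48449 - 16561}{-6240 + 73 \left(-32\right)} = - \frac{65010}{-6240 - 2336} = - \frac{65010}{-8576} = \left(-65010\right) \left(- \frac{1}{8576}\right) = \frac{32505}{4288}$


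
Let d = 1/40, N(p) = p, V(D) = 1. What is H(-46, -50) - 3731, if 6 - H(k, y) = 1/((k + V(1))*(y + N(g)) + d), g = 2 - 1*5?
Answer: -355368765/95401 ≈ -3725.0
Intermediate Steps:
g = -3 (g = 2 - 5 = -3)
d = 1/40 ≈ 0.025000
H(k, y) = 6 - 1/(1/40 + (1 + k)*(-3 + y)) (H(k, y) = 6 - 1/((k + 1)*(y - 3) + 1/40) = 6 - 1/((1 + k)*(-3 + y) + 1/40) = 6 - 1/(1/40 + (1 + k)*(-3 + y)))
H(-46, -50) - 3731 = 2*(-377 - 360*(-46) + 120*(-50) + 120*(-46)*(-50))/(-119 - 120*(-46) + 40*(-50) + 40*(-46)*(-50)) - 3731 = 2*(-377 + 16560 - 6000 + 276000)/(-119 + 5520 - 2000 + 92000) - 3731 = 2*286183/95401 - 3731 = 2*(1/95401)*286183 - 3731 = 572366/95401 - 3731 = -355368765/95401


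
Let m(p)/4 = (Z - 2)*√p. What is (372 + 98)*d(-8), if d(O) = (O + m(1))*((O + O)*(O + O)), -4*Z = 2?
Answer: -2165760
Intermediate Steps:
Z = -½ (Z = -¼*2 = -½ ≈ -0.50000)
m(p) = -10*√p (m(p) = 4*((-½ - 2)*√p) = 4*(-5*√p/2) = -10*√p)
d(O) = 4*O²*(-10 + O) (d(O) = (O - 10*√1)*((O + O)*(O + O)) = (O - 10*1)*((2*O)*(2*O)) = (O - 10)*(4*O²) = (-10 + O)*(4*O²) = 4*O²*(-10 + O))
(372 + 98)*d(-8) = (372 + 98)*(4*(-8)²*(-10 - 8)) = 470*(4*64*(-18)) = 470*(-4608) = -2165760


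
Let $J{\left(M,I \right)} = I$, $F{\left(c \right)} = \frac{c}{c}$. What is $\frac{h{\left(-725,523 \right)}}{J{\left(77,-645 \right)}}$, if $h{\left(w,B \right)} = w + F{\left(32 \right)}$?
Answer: $\frac{724}{645} \approx 1.1225$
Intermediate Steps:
$F{\left(c \right)} = 1$
$h{\left(w,B \right)} = 1 + w$ ($h{\left(w,B \right)} = w + 1 = 1 + w$)
$\frac{h{\left(-725,523 \right)}}{J{\left(77,-645 \right)}} = \frac{1 - 725}{-645} = \left(-724\right) \left(- \frac{1}{645}\right) = \frac{724}{645}$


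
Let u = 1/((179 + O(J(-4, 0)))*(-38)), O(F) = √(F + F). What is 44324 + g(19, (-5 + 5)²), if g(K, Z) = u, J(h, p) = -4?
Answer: 53980515109/1217862 + I*√2/608931 ≈ 44324.0 + 2.3225e-6*I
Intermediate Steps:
O(F) = √2*√F (O(F) = √(2*F) = √2*√F)
u = -1/(38*(179 + 2*I*√2)) (u = 1/((179 + √2*√(-4))*(-38)) = -1/38/(179 + √2*(2*I)) = -1/38/(179 + 2*I*√2) = -1/(38*(179 + 2*I*√2)) ≈ -0.00014698 + 2.3225e-6*I)
g(K, Z) = I/(38*(-179*I + 2*√2))
44324 + g(19, (-5 + 5)²) = 44324 + I/(38*(-179*I + 2*√2))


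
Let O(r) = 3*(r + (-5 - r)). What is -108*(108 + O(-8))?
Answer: -10044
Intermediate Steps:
O(r) = -15 (O(r) = 3*(-5) = -15)
-108*(108 + O(-8)) = -108*(108 - 15) = -108*93 = -10044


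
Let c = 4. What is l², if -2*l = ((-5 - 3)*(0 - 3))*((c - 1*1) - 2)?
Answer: 144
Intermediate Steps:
l = -12 (l = -(-5 - 3)*(0 - 3)*((4 - 1*1) - 2)/2 = -(-8*(-3))*((4 - 1) - 2)/2 = -12*(3 - 2) = -12 ≈ -12.000)
l² = (-12)² = 144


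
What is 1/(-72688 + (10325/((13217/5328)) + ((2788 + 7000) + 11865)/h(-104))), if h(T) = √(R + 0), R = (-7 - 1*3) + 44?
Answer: -6898376512832/471328679048627877 - 64110895663*√34/471328679048627877 ≈ -1.5429e-5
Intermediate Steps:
R = 34 (R = (-7 - 3) + 44 = -10 + 44 = 34)
h(T) = √34 (h(T) = √(34 + 0) = √34)
1/(-72688 + (10325/((13217/5328)) + ((2788 + 7000) + 11865)/h(-104))) = 1/(-72688 + (10325/((13217/5328)) + ((2788 + 7000) + 11865)/(√34))) = 1/(-72688 + (10325/((13217*(1/5328))) + (9788 + 11865)*(√34/34))) = 1/(-72688 + (10325/(13217/5328) + 21653*(√34/34))) = 1/(-72688 + (10325*(5328/13217) + 21653*√34/34)) = 1/(-72688 + (55011600/13217 + 21653*√34/34)) = 1/(-905705696/13217 + 21653*√34/34)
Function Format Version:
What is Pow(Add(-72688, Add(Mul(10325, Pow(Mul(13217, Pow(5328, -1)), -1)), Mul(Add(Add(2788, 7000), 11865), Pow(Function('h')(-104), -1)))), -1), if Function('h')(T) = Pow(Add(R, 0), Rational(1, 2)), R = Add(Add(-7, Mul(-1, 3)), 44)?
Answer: Add(Rational(-6898376512832, 471328679048627877), Mul(Rational(-64110895663, 471328679048627877), Pow(34, Rational(1, 2)))) ≈ -1.5429e-5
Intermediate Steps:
R = 34 (R = Add(Add(-7, -3), 44) = Add(-10, 44) = 34)
Function('h')(T) = Pow(34, Rational(1, 2)) (Function('h')(T) = Pow(Add(34, 0), Rational(1, 2)) = Pow(34, Rational(1, 2)))
Pow(Add(-72688, Add(Mul(10325, Pow(Mul(13217, Pow(5328, -1)), -1)), Mul(Add(Add(2788, 7000), 11865), Pow(Function('h')(-104), -1)))), -1) = Pow(Add(-72688, Add(Mul(10325, Pow(Mul(13217, Pow(5328, -1)), -1)), Mul(Add(Add(2788, 7000), 11865), Pow(Pow(34, Rational(1, 2)), -1)))), -1) = Pow(Add(-72688, Add(Mul(10325, Pow(Mul(13217, Rational(1, 5328)), -1)), Mul(Add(9788, 11865), Mul(Rational(1, 34), Pow(34, Rational(1, 2)))))), -1) = Pow(Add(-72688, Add(Mul(10325, Pow(Rational(13217, 5328), -1)), Mul(21653, Mul(Rational(1, 34), Pow(34, Rational(1, 2)))))), -1) = Pow(Add(-72688, Add(Mul(10325, Rational(5328, 13217)), Mul(Rational(21653, 34), Pow(34, Rational(1, 2))))), -1) = Pow(Add(-72688, Add(Rational(55011600, 13217), Mul(Rational(21653, 34), Pow(34, Rational(1, 2))))), -1) = Pow(Add(Rational(-905705696, 13217), Mul(Rational(21653, 34), Pow(34, Rational(1, 2)))), -1)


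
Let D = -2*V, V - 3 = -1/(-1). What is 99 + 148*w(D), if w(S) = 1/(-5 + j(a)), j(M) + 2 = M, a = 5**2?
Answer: 965/9 ≈ 107.22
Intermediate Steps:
V = 4 (V = 3 - 1/(-1) = 3 - 1*(-1) = 3 + 1 = 4)
a = 25
j(M) = -2 + M
D = -8 (D = -2*4 = -8)
w(S) = 1/18 (w(S) = 1/(-5 + (-2 + 25)) = 1/(-5 + 23) = 1/18)
99 + 148*w(D) = 99 + 148*(1/18) = 99 + 74/9 = 965/9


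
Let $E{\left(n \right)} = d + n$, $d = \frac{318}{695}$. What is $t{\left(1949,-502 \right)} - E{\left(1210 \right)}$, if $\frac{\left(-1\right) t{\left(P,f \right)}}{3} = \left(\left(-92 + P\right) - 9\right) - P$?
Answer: $- \frac{630683}{695} \approx -907.46$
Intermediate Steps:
$d = \frac{318}{695}$ ($d = 318 \cdot \frac{1}{695} = \frac{318}{695} \approx 0.45755$)
$E{\left(n \right)} = \frac{318}{695} + n$
$t{\left(P,f \right)} = 303$ ($t{\left(P,f \right)} = - 3 \left(\left(\left(-92 + P\right) - 9\right) - P\right) = - 3 \left(\left(-101 + P\right) - P\right) = \left(-3\right) \left(-101\right) = 303$)
$t{\left(1949,-502 \right)} - E{\left(1210 \right)} = 303 - \left(\frac{318}{695} + 1210\right) = 303 - \frac{841268}{695} = - \frac{630683}{695}$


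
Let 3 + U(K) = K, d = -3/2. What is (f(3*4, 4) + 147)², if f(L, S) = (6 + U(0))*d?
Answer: 81225/4 ≈ 20306.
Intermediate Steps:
d = -3/2 (d = -3*½ = -3/2 ≈ -1.5000)
U(K) = -3 + K
f(L, S) = -9/2 (f(L, S) = (6 + (-3 + 0))*(-3/2) = (6 - 3)*(-3/2) = 3*(-3/2) = -9/2)
(f(3*4, 4) + 147)² = (-9/2 + 147)² = (285/2)² = 81225/4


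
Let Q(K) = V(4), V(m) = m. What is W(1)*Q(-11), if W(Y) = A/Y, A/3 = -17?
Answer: -204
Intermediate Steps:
Q(K) = 4
A = -51 (A = 3*(-17) = -51)
W(Y) = -51/Y
W(1)*Q(-11) = -51/1*4 = -51*1*4 = -51*4 = -204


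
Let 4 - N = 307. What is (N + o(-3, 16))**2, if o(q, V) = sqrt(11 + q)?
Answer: 91817 - 1212*sqrt(2) ≈ 90103.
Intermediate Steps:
N = -303 (N = 4 - 1*307 = 4 - 307 = -303)
(N + o(-3, 16))**2 = (-303 + sqrt(11 - 3))**2 = (-303 + sqrt(8))**2 = (-303 + 2*sqrt(2))**2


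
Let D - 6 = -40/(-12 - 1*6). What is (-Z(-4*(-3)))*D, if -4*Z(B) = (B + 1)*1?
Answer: 481/18 ≈ 26.722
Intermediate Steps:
Z(B) = -¼ - B/4 (Z(B) = -(B + 1)/4 = -(1 + B)/4 = -¼ - B/4)
D = 74/9 (D = 6 - 40/(-12 - 1*6) = 6 - 40/(-12 - 6) = 6 - 40/(-18) = 6 - 40*(-1/18) = 6 + 20/9 = 74/9 ≈ 8.2222)
(-Z(-4*(-3)))*D = -(-¼ - (-1)*(-3))*(74/9) = -(-¼ - ¼*12)*(74/9) = -(-¼ - 3)*(74/9) = -1*(-13/4)*(74/9) = (13/4)*(74/9) = 481/18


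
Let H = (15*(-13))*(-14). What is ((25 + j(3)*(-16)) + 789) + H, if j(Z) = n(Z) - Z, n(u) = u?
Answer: 3544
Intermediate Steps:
H = 2730 (H = -195*(-14) = 2730)
j(Z) = 0 (j(Z) = Z - Z = 0)
((25 + j(3)*(-16)) + 789) + H = ((25 + 0*(-16)) + 789) + 2730 = ((25 + 0) + 789) + 2730 = (25 + 789) + 2730 = 814 + 2730 = 3544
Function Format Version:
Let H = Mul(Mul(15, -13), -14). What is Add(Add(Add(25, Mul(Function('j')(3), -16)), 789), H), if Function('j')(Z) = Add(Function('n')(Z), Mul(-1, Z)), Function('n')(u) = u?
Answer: 3544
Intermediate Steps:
H = 2730 (H = Mul(-195, -14) = 2730)
Function('j')(Z) = 0 (Function('j')(Z) = Add(Z, Mul(-1, Z)) = 0)
Add(Add(Add(25, Mul(Function('j')(3), -16)), 789), H) = Add(Add(Add(25, Mul(0, -16)), 789), 2730) = Add(Add(Add(25, 0), 789), 2730) = Add(Add(25, 789), 2730) = Add(814, 2730) = 3544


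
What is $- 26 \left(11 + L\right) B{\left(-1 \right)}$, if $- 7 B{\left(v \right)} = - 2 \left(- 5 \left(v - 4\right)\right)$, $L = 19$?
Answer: $- \frac{39000}{7} \approx -5571.4$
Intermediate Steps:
$B{\left(v \right)} = \frac{40}{7} - \frac{10 v}{7}$ ($B{\left(v \right)} = - \frac{\left(-2\right) \left(- 5 \left(v - 4\right)\right)}{7} = - \frac{\left(-2\right) \left(- 5 \left(-4 + v\right)\right)}{7} = - \frac{\left(-2\right) \left(20 - 5 v\right)}{7} = - \frac{-40 + 10 v}{7} = \frac{40}{7} - \frac{10 v}{7}$)
$- 26 \left(11 + L\right) B{\left(-1 \right)} = - 26 \left(11 + 19\right) \left(\frac{40}{7} - - \frac{10}{7}\right) = \left(-26\right) 30 \left(\frac{40}{7} + \frac{10}{7}\right) = \left(-780\right) \frac{50}{7} = - \frac{39000}{7}$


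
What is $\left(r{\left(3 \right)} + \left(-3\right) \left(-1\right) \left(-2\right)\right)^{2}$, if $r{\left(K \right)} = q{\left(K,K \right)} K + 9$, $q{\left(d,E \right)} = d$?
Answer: $144$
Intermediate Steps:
$r{\left(K \right)} = 9 + K^{2}$ ($r{\left(K \right)} = K K + 9 = K^{2} + 9 = 9 + K^{2}$)
$\left(r{\left(3 \right)} + \left(-3\right) \left(-1\right) \left(-2\right)\right)^{2} = \left(\left(9 + 3^{2}\right) + \left(-3\right) \left(-1\right) \left(-2\right)\right)^{2} = \left(\left(9 + 9\right) + 3 \left(-2\right)\right)^{2} = \left(18 - 6\right)^{2} = 12^{2} = 144$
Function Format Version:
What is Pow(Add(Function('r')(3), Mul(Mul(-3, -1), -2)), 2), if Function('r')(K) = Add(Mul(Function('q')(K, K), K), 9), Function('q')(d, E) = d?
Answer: 144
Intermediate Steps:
Function('r')(K) = Add(9, Pow(K, 2)) (Function('r')(K) = Add(Mul(K, K), 9) = Add(Pow(K, 2), 9) = Add(9, Pow(K, 2)))
Pow(Add(Function('r')(3), Mul(Mul(-3, -1), -2)), 2) = Pow(Add(Add(9, Pow(3, 2)), Mul(Mul(-3, -1), -2)), 2) = Pow(Add(Add(9, 9), Mul(3, -2)), 2) = Pow(Add(18, -6), 2) = Pow(12, 2) = 144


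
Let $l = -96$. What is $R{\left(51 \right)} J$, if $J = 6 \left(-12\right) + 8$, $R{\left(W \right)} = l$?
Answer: $6144$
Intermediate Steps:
$R{\left(W \right)} = -96$
$J = -64$ ($J = -72 + 8 = -64$)
$R{\left(51 \right)} J = \left(-96\right) \left(-64\right) = 6144$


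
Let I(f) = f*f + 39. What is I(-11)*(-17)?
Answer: -2720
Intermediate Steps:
I(f) = 39 + f² (I(f) = f² + 39 = 39 + f²)
I(-11)*(-17) = (39 + (-11)²)*(-17) = (39 + 121)*(-17) = 160*(-17) = -2720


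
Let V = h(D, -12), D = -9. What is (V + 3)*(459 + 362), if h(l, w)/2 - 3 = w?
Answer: -12315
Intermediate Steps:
h(l, w) = 6 + 2*w
V = -18 (V = 6 + 2*(-12) = 6 - 24 = -18)
(V + 3)*(459 + 362) = (-18 + 3)*(459 + 362) = -15*821 = -12315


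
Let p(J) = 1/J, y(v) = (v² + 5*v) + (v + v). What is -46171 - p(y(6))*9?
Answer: -1200449/26 ≈ -46171.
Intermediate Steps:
y(v) = v² + 7*v (y(v) = (v² + 5*v) + 2*v = v² + 7*v)
p(J) = 1/J
-46171 - p(y(6))*9 = -46171 - 9/(6*(7 + 6)) = -46171 - 9/(6*13) = -46171 - 9/78 = -46171 - 1*3/26 = -46171 - 3/26 = -1200449/26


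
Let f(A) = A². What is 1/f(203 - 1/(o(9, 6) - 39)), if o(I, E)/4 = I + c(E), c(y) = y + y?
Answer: 2025/83429956 ≈ 2.4272e-5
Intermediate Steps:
c(y) = 2*y
o(I, E) = 4*I + 8*E (o(I, E) = 4*(I + 2*E) = 4*I + 8*E)
1/f(203 - 1/(o(9, 6) - 39)) = 1/((203 - 1/((4*9 + 8*6) - 39))²) = 1/((203 - 1/((36 + 48) - 39))²) = 1/((203 - 1/(84 - 39))²) = 1/((203 - 1/45)²) = 1/((9134/45)²) = 1/(83429956/2025) = 2025/83429956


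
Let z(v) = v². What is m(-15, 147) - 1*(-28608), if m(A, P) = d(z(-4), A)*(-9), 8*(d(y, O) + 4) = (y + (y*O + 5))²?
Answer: -202497/8 ≈ -25312.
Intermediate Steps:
d(y, O) = -4 + (5 + y + O*y)²/8 (d(y, O) = -4 + (y + (y*O + 5))²/8 = -4 + (y + (O*y + 5))²/8 = -4 + (y + (5 + O*y))²/8 = -4 + (5 + y + O*y)²/8)
m(A, P) = 36 - 9*(21 + 16*A)²/8 (m(A, P) = (-4 + (5 + (-4)² + A*(-4)²)²/8)*(-9) = (-4 + (5 + 16 + A*16)²/8)*(-9) = (-4 + (5 + 16 + 16*A)²/8)*(-9) = (-4 + (21 + 16*A)²/8)*(-9) = 36 - 9*(21 + 16*A)²/8)
m(-15, 147) - 1*(-28608) = (36 - 9*(21 + 16*(-15))²/8) - 1*(-28608) = (36 - 9*(21 - 240)²/8) + 28608 = (36 - 9/8*(-219)²) + 28608 = (36 - 9/8*47961) + 28608 = (36 - 431649/8) + 28608 = -431361/8 + 28608 = -202497/8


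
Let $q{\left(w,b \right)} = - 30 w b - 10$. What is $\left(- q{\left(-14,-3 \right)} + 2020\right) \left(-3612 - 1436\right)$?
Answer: $-16607920$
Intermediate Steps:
$q{\left(w,b \right)} = -10 - 30 b w$ ($q{\left(w,b \right)} = - 30 b w - 10 = -10 - 30 b w$)
$\left(- q{\left(-14,-3 \right)} + 2020\right) \left(-3612 - 1436\right) = \left(- (-10 - \left(-90\right) \left(-14\right)) + 2020\right) \left(-3612 - 1436\right) = \left(- (-10 - 1260) + 2020\right) \left(-5048\right) = \left(\left(-1\right) \left(-1270\right) + 2020\right) \left(-5048\right) = \left(1270 + 2020\right) \left(-5048\right) = 3290 \left(-5048\right) = -16607920$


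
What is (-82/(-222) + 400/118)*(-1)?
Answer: -24619/6549 ≈ -3.7592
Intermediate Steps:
(-82/(-222) + 400/118)*(-1) = (-82*(-1/222) + 400*(1/118))*(-1) = (41/111 + 200/59)*(-1) = (24619/6549)*(-1) = -24619/6549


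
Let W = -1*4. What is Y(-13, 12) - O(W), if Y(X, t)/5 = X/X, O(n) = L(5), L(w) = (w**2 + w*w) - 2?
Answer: -43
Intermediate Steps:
L(w) = -2 + 2*w**2 (L(w) = (w**2 + w**2) - 2 = 2*w**2 - 2 = -2 + 2*w**2)
W = -4
O(n) = 48 (O(n) = -2 + 2*5**2 = -2 + 2*25 = -2 + 50 = 48)
Y(X, t) = 5 (Y(X, t) = 5*(X/X) = 5*1 = 5)
Y(-13, 12) - O(W) = 5 - 1*48 = 5 - 48 = -43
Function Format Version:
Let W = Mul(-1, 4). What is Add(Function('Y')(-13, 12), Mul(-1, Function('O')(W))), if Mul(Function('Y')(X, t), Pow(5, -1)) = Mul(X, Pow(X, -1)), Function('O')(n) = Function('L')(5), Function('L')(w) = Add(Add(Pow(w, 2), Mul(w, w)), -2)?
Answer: -43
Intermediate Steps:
Function('L')(w) = Add(-2, Mul(2, Pow(w, 2))) (Function('L')(w) = Add(Add(Pow(w, 2), Pow(w, 2)), -2) = Add(Mul(2, Pow(w, 2)), -2) = Add(-2, Mul(2, Pow(w, 2))))
W = -4
Function('O')(n) = 48 (Function('O')(n) = Add(-2, Mul(2, Pow(5, 2))) = Add(-2, Mul(2, 25)) = Add(-2, 50) = 48)
Function('Y')(X, t) = 5 (Function('Y')(X, t) = Mul(5, Mul(X, Pow(X, -1))) = Mul(5, 1) = 5)
Add(Function('Y')(-13, 12), Mul(-1, Function('O')(W))) = Add(5, Mul(-1, 48)) = Add(5, -48) = -43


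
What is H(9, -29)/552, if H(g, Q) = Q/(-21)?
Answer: 29/11592 ≈ 0.0025017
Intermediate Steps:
H(g, Q) = -Q/21 (H(g, Q) = Q*(-1/21) = -Q/21)
H(9, -29)/552 = -1/21*(-29)/552 = (29/21)*(1/552) = 29/11592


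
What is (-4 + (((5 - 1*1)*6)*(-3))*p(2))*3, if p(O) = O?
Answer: -444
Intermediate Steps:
(-4 + (((5 - 1*1)*6)*(-3))*p(2))*3 = (-4 + (((5 - 1*1)*6)*(-3))*2)*3 = (-4 + (((5 - 1)*6)*(-3))*2)*3 = (-4 + ((4*6)*(-3))*2)*3 = (-4 + (24*(-3))*2)*3 = (-4 - 72*2)*3 = (-4 - 144)*3 = -148*3 = -444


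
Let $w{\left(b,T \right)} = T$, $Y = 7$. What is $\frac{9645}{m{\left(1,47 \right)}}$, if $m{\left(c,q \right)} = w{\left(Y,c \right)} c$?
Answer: $9645$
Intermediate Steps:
$m{\left(c,q \right)} = c^{2}$ ($m{\left(c,q \right)} = c c = c^{2}$)
$\frac{9645}{m{\left(1,47 \right)}} = \frac{9645}{1^{2}} = \frac{9645}{1} = 9645 \cdot 1 = 9645$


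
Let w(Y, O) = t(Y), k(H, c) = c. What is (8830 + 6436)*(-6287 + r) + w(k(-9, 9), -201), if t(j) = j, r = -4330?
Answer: -162079113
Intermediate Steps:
w(Y, O) = Y
(8830 + 6436)*(-6287 + r) + w(k(-9, 9), -201) = (8830 + 6436)*(-6287 - 4330) + 9 = 15266*(-10617) + 9 = -162079122 + 9 = -162079113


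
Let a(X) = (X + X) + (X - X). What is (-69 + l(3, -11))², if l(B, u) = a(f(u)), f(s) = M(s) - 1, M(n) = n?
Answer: 8649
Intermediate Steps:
f(s) = -1 + s (f(s) = s - 1 = -1 + s)
a(X) = 2*X (a(X) = 2*X + 0 = 2*X)
l(B, u) = -2 + 2*u (l(B, u) = 2*(-1 + u) = -2 + 2*u)
(-69 + l(3, -11))² = (-69 + (-2 + 2*(-11)))² = (-69 + (-2 - 22))² = (-69 - 24)² = (-93)² = 8649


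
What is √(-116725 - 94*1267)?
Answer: I*√235823 ≈ 485.62*I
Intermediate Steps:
√(-116725 - 94*1267) = √(-116725 - 119098) = √(-235823) = I*√235823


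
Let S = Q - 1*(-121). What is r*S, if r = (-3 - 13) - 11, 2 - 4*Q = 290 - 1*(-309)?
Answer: 3051/4 ≈ 762.75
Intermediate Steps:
Q = -597/4 (Q = 1/2 - (290 - 1*(-309))/4 = 1/2 - (290 + 309)/4 = 1/2 - 1/4*599 = 1/2 - 599/4 = -597/4 ≈ -149.25)
r = -27 (r = -16 - 11 = -27)
S = -113/4 (S = -597/4 - 1*(-121) = -597/4 + 121 = -113/4 ≈ -28.250)
r*S = -27*(-113/4) = 3051/4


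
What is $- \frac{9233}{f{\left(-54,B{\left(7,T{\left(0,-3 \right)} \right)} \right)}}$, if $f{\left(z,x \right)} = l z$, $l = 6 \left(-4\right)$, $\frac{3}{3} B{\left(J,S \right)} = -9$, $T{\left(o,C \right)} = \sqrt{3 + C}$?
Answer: $- \frac{9233}{1296} \approx -7.1242$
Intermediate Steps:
$B{\left(J,S \right)} = -9$
$l = -24$
$f{\left(z,x \right)} = - 24 z$
$- \frac{9233}{f{\left(-54,B{\left(7,T{\left(0,-3 \right)} \right)} \right)}} = - \frac{9233}{\left(-24\right) \left(-54\right)} = - \frac{9233}{1296}$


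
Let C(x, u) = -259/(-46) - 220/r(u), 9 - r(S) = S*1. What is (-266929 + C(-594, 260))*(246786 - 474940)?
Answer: 351572435277085/5773 ≈ 6.0899e+10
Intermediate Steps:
r(S) = 9 - S
C(x, u) = 259/46 - 220/(9 - u) (C(x, u) = -259/(-46) - 220/(9 - u) = -259*(-1/46) - 220/(9 - u) = 259/46 - 220/(9 - u))
(-266929 + C(-594, 260))*(246786 - 474940) = (-266929 + (7789 + 259*260)/(46*(-9 + 260)))*(246786 - 474940) = (-266929 + (1/46)*(7789 + 67340)/251)*(-228154) = (-266929 + (1/46)*(1/251)*75129)*(-228154) = (-266929 + 75129/11546)*(-228154) = -3081887105/11546*(-228154) = 351572435277085/5773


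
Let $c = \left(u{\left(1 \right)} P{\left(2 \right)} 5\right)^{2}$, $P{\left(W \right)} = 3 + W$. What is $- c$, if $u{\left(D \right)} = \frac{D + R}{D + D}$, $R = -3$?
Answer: $-625$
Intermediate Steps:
$u{\left(D \right)} = \frac{-3 + D}{2 D}$ ($u{\left(D \right)} = \frac{D - 3}{D + D} = \frac{-3 + D}{2 D}$)
$c = 625$ ($c = \left(\frac{-3 + 1}{2 \cdot 1} \left(3 + 2\right) 5\right)^{2} = \left(\frac{1}{2} \cdot 1 \left(-2\right) 5 \cdot 5\right)^{2} = \left(\left(-1\right) 5 \cdot 5\right)^{2} = \left(\left(-5\right) 5\right)^{2} = \left(-25\right)^{2} = 625$)
$- c = \left(-1\right) 625 = -625$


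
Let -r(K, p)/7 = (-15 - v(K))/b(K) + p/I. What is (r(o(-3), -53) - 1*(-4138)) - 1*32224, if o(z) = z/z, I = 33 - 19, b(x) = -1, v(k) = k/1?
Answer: -56343/2 ≈ -28172.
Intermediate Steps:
v(k) = k (v(k) = k*1 = k)
I = 14
o(z) = 1
r(K, p) = -105 - 7*K - p/2 (r(K, p) = -7*((-15 - K)/(-1) + p/14) = -7*((-15 - K)*(-1) + p*(1/14)) = -7*((15 + K) + p/14) = -7*(15 + K + p/14) = -105 - 7*K - p/2)
(r(o(-3), -53) - 1*(-4138)) - 1*32224 = ((-105 - 7*1 - 1/2*(-53)) - 1*(-4138)) - 1*32224 = ((-105 - 7 + 53/2) + 4138) - 32224 = (-171/2 + 4138) - 32224 = 8105/2 - 32224 = -56343/2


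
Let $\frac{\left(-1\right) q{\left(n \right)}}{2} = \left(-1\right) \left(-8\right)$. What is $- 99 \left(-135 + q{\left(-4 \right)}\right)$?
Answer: $14949$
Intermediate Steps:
$q{\left(n \right)} = -16$ ($q{\left(n \right)} = - 2 \left(\left(-1\right) \left(-8\right)\right) = \left(-2\right) 8 = -16$)
$- 99 \left(-135 + q{\left(-4 \right)}\right) = - 99 \left(-135 - 16\right) = \left(-99\right) \left(-151\right) = 14949$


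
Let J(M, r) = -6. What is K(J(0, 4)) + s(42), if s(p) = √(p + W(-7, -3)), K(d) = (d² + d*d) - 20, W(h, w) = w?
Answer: 52 + √39 ≈ 58.245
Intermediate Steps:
K(d) = -20 + 2*d² (K(d) = (d² + d²) - 20 = 2*d² - 20 = -20 + 2*d²)
s(p) = √(-3 + p) (s(p) = √(p - 3) = √(-3 + p))
K(J(0, 4)) + s(42) = (-20 + 2*(-6)²) + √(-3 + 42) = (-20 + 2*36) + √39 = (-20 + 72) + √39 = 52 + √39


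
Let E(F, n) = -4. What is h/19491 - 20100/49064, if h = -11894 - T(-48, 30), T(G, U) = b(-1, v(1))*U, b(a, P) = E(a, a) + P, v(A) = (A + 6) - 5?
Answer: -243098119/239076606 ≈ -1.0168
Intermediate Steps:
v(A) = 1 + A (v(A) = (6 + A) - 5 = 1 + A)
b(a, P) = -4 + P
T(G, U) = -2*U (T(G, U) = (-4 + (1 + 1))*U = (-4 + 2)*U = -2*U)
h = -11834 (h = -11894 - (-2)*30 = -11894 - 1*(-60) = -11894 + 60 = -11834)
h/19491 - 20100/49064 = -11834/19491 - 20100/49064 = -11834*1/19491 - 20100*1/49064 = -11834/19491 - 5025/12266 = -243098119/239076606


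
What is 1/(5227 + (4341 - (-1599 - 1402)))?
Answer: 1/12569 ≈ 7.9561e-5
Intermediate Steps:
1/(5227 + (4341 - (-1599 - 1402))) = 1/(5227 + (4341 - 1*(-3001))) = 1/(5227 + (4341 + 3001)) = 1/(5227 + 7342) = 1/12569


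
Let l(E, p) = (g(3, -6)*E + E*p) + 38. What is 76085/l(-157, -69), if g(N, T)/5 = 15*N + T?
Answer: -76085/19744 ≈ -3.8536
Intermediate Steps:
g(N, T) = 5*T + 75*N (g(N, T) = 5*(15*N + T) = 5*(T + 15*N) = 5*T + 75*N)
l(E, p) = 38 + 195*E + E*p (l(E, p) = ((5*(-6) + 75*3)*E + E*p) + 38 = ((-30 + 225)*E + E*p) + 38 = (195*E + E*p) + 38 = 38 + 195*E + E*p)
76085/l(-157, -69) = 76085/(38 + 195*(-157) - 157*(-69)) = 76085/(38 - 30615 + 10833) = 76085/(-19744) = 76085*(-1/19744) = -76085/19744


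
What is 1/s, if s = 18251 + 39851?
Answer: 1/58102 ≈ 1.7211e-5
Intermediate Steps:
s = 58102
1/s = 1/58102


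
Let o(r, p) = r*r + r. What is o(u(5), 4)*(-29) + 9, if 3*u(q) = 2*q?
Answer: -3689/9 ≈ -409.89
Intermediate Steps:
u(q) = 2*q/3 (u(q) = (2*q)/3 = 2*q/3)
o(r, p) = r + r**2 (o(r, p) = r**2 + r = r + r**2)
o(u(5), 4)*(-29) + 9 = (((2/3)*5)*(1 + (2/3)*5))*(-29) + 9 = (10*(1 + 10/3)/3)*(-29) + 9 = ((10/3)*(13/3))*(-29) + 9 = (130/9)*(-29) + 9 = -3770/9 + 9 = -3689/9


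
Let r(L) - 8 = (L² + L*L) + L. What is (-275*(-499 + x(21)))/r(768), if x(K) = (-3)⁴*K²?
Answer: -4843025/590212 ≈ -8.2056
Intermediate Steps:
r(L) = 8 + L + 2*L² (r(L) = 8 + ((L² + L*L) + L) = 8 + ((L² + L²) + L) = 8 + (2*L² + L) = 8 + (L + 2*L²) = 8 + L + 2*L²)
x(K) = 81*K²
(-275*(-499 + x(21)))/r(768) = (-275*(-499 + 81*21²))/(8 + 768 + 2*768²) = (-275*(-499 + 81*441))/(8 + 768 + 2*589824) = (-275*(-499 + 35721))/(8 + 768 + 1179648) = -275*35222/1180424 = -9686050*1/1180424 = -4843025/590212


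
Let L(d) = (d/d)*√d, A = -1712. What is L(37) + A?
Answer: -1712 + √37 ≈ -1705.9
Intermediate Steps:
L(d) = √d (L(d) = 1*√d = √d)
L(37) + A = √37 - 1712 = -1712 + √37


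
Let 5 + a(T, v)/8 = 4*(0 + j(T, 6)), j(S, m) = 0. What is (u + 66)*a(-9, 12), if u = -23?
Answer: -1720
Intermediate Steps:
a(T, v) = -40 (a(T, v) = -40 + 8*(4*(0 + 0)) = -40 + 8*(4*0) = -40 + 8*0 = -40 + 0 = -40)
(u + 66)*a(-9, 12) = (-23 + 66)*(-40) = 43*(-40) = -1720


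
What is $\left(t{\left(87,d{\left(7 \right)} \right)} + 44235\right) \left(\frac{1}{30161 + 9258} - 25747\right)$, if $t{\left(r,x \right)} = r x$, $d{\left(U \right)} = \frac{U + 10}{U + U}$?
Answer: $- \frac{315015744641424}{275933} \approx -1.1416 \cdot 10^{9}$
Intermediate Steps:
$d{\left(U \right)} = \frac{10 + U}{2 U}$
$\left(t{\left(87,d{\left(7 \right)} \right)} + 44235\right) \left(\frac{1}{30161 + 9258} - 25747\right) = \left(87 \frac{10 + 7}{2 \cdot 7} + 44235\right) \left(\frac{1}{30161 + 9258} - 25747\right) = \left(87 \cdot \frac{1}{2} \cdot \frac{1}{7} \cdot 17 + 44235\right) \left(\frac{1}{39419} - 25747\right) = \left(87 \cdot \frac{17}{14} + 44235\right) \left(\frac{1}{39419} - 25747\right) = \left(\frac{1479}{14} + 44235\right) \left(- \frac{1014920992}{39419}\right) = \frac{620769}{14} \left(- \frac{1014920992}{39419}\right) = - \frac{315015744641424}{275933}$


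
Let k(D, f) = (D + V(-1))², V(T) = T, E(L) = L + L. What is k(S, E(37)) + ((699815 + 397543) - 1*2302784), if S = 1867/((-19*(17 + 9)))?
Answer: -294161765015/244036 ≈ -1.2054e+6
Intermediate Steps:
E(L) = 2*L
S = -1867/494 (S = 1867/((-19*26)) = 1867/(-494) = 1867*(-1/494) = -1867/494 ≈ -3.7794)
k(D, f) = (-1 + D)² (k(D, f) = (D - 1)² = (-1 + D)²)
k(S, E(37)) + ((699815 + 397543) - 1*2302784) = (-1 - 1867/494)² + ((699815 + 397543) - 1*2302784) = (-2361/494)² + (1097358 - 2302784) = 5574321/244036 - 1205426 = -294161765015/244036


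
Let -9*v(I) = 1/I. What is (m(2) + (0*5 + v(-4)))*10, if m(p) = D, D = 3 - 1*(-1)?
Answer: 725/18 ≈ 40.278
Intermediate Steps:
D = 4 (D = 3 + 1 = 4)
m(p) = 4
v(I) = -1/(9*I)
(m(2) + (0*5 + v(-4)))*10 = (4 + (0*5 - ⅑/(-4)))*10 = (4 + (0 - ⅑*(-¼)))*10 = (4 + (0 + 1/36))*10 = (4 + 1/36)*10 = (145/36)*10 = 725/18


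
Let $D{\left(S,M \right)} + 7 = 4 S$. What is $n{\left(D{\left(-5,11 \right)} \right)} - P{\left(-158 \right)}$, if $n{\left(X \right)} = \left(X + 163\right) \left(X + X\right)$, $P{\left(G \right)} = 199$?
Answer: $-7543$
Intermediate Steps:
$D{\left(S,M \right)} = -7 + 4 S$
$n{\left(X \right)} = 2 X \left(163 + X\right)$ ($n{\left(X \right)} = \left(163 + X\right) 2 X = 2 X \left(163 + X\right)$)
$n{\left(D{\left(-5,11 \right)} \right)} - P{\left(-158 \right)} = 2 \left(-7 + 4 \left(-5\right)\right) \left(163 + \left(-7 + 4 \left(-5\right)\right)\right) - 199 = 2 \left(-7 - 20\right) \left(163 - 27\right) - 199 = 2 \left(-27\right) \left(163 - 27\right) - 199 = 2 \left(-27\right) 136 - 199 = -7344 - 199 = -7543$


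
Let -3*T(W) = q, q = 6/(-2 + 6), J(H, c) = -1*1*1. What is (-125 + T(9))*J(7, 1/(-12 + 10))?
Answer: 251/2 ≈ 125.50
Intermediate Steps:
J(H, c) = -1 (J(H, c) = -1*1 = -1)
q = 3/2 (q = 6/4 = 6*(¼) = 3/2 ≈ 1.5000)
T(W) = -½ (T(W) = -⅓*3/2 = -½)
(-125 + T(9))*J(7, 1/(-12 + 10)) = (-125 - ½)*(-1) = -251/2*(-1) = 251/2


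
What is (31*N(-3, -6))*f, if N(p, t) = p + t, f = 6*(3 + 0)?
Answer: -5022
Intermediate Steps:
f = 18 (f = 6*3 = 18)
(31*N(-3, -6))*f = (31*(-3 - 6))*18 = (31*(-9))*18 = -279*18 = -5022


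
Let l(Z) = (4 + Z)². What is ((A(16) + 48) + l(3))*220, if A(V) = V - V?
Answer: 21340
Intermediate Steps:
A(V) = 0
((A(16) + 48) + l(3))*220 = ((0 + 48) + (4 + 3)²)*220 = (48 + 7²)*220 = (48 + 49)*220 = 97*220 = 21340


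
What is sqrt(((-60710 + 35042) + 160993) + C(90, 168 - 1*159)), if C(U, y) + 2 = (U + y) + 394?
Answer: 2*sqrt(33954) ≈ 368.53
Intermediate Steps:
C(U, y) = 392 + U + y (C(U, y) = -2 + ((U + y) + 394) = -2 + (394 + U + y) = 392 + U + y)
sqrt(((-60710 + 35042) + 160993) + C(90, 168 - 1*159)) = sqrt(((-60710 + 35042) + 160993) + (392 + 90 + (168 - 1*159))) = sqrt((-25668 + 160993) + (392 + 90 + (168 - 159))) = sqrt(135325 + (392 + 90 + 9)) = sqrt(135325 + 491) = sqrt(135816) = 2*sqrt(33954)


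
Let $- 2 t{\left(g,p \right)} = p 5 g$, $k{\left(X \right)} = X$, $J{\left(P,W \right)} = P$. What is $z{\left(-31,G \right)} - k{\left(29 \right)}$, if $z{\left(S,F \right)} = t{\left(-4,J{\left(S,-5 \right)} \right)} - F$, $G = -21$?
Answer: $-318$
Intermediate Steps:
$t{\left(g,p \right)} = - \frac{5 g p}{2}$ ($t{\left(g,p \right)} = - \frac{p 5 g}{2} = - \frac{5 p g}{2} = - \frac{5 g p}{2}$)
$z{\left(S,F \right)} = - F + 10 S$ ($z{\left(S,F \right)} = \left(- \frac{5}{2}\right) \left(-4\right) S - F = 10 S - F = - F + 10 S$)
$z{\left(-31,G \right)} - k{\left(29 \right)} = \left(\left(-1\right) \left(-21\right) + 10 \left(-31\right)\right) - 29 = \left(21 - 310\right) - 29 = -289 - 29 = -318$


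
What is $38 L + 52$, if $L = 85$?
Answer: $3282$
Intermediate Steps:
$38 L + 52 = 38 \cdot 85 + 52 = 3230 + 52 = 3282$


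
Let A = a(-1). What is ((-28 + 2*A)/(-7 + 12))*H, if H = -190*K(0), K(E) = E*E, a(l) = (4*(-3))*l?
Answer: 0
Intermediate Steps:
a(l) = -12*l
A = 12 (A = -12*(-1) = 12)
K(E) = E**2
H = 0 (H = -190*0**2 = -190*0 = 0)
((-28 + 2*A)/(-7 + 12))*H = ((-28 + 2*12)/(-7 + 12))*0 = ((-28 + 24)/5)*0 = -4*1/5*0 = -4/5*0 = 0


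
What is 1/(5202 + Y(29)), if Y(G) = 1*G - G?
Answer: 1/5202 ≈ 0.00019223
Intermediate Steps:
Y(G) = 0 (Y(G) = G - G = 0)
1/(5202 + Y(29)) = 1/(5202 + 0) = 1/5202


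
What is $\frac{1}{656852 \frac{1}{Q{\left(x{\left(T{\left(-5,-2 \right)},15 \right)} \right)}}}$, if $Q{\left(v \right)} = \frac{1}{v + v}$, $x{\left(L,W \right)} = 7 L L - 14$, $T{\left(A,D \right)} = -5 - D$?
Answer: $\frac{1}{64371496} \approx 1.5535 \cdot 10^{-8}$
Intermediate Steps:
$x{\left(L,W \right)} = -14 + 7 L^{2}$ ($x{\left(L,W \right)} = 7 L^{2} - 14 = -14 + 7 L^{2}$)
$Q{\left(v \right)} = \frac{1}{2 v}$
$\frac{1}{656852 \frac{1}{Q{\left(x{\left(T{\left(-5,-2 \right)},15 \right)} \right)}}} = \frac{1}{656852 \frac{1}{\frac{1}{2} \frac{1}{-14 + 7 \left(-5 - -2\right)^{2}}}} = \frac{1}{656852 \frac{1}{\frac{1}{2} \frac{1}{-14 + 7 \left(-5 + 2\right)^{2}}}} = \frac{1}{656852 \frac{1}{\frac{1}{2} \frac{1}{-14 + 7 \left(-3\right)^{2}}}} = \frac{1}{656852 \frac{1}{\frac{1}{2} \frac{1}{-14 + 7 \cdot 9}}} = \frac{1}{656852 \frac{1}{\frac{1}{2} \frac{1}{-14 + 63}}} = \frac{1}{656852 \frac{1}{\frac{1}{2} \cdot \frac{1}{49}}} = \frac{1}{656852 \frac{1}{\frac{1}{98}}} = \frac{1}{656852 \cdot 98} = \frac{1}{64371496}$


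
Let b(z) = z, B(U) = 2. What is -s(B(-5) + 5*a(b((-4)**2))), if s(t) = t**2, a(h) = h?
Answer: -6724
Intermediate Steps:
-s(B(-5) + 5*a(b((-4)**2))) = -(2 + 5*(-4)**2)**2 = -(2 + 5*16)**2 = -(2 + 80)**2 = -1*82**2 = -1*6724 = -6724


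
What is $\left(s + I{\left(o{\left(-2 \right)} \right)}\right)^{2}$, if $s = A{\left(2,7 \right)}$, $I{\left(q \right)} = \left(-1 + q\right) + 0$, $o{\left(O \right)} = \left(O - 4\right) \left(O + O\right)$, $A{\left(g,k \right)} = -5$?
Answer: $324$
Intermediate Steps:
$o{\left(O \right)} = 2 O \left(-4 + O\right)$ ($o{\left(O \right)} = \left(-4 + O\right) 2 O = 2 O \left(-4 + O\right)$)
$I{\left(q \right)} = -1 + q$
$s = -5$
$\left(s + I{\left(o{\left(-2 \right)} \right)}\right)^{2} = \left(-5 - \left(1 + 4 \left(-4 - 2\right)\right)\right)^{2} = \left(-5 - \left(1 + 4 \left(-6\right)\right)\right)^{2} = \left(-5 + \left(-1 + 24\right)\right)^{2} = \left(-5 + 23\right)^{2} = 18^{2} = 324$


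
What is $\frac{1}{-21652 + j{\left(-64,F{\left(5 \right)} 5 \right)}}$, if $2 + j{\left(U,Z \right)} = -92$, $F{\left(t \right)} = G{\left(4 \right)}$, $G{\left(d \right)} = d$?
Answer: $- \frac{1}{21746} \approx -4.5985 \cdot 10^{-5}$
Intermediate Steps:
$F{\left(t \right)} = 4$
$j{\left(U,Z \right)} = -94$ ($j{\left(U,Z \right)} = -2 - 92 = -94$)
$\frac{1}{-21652 + j{\left(-64,F{\left(5 \right)} 5 \right)}} = \frac{1}{-21652 - 94} = \frac{1}{-21746} = - \frac{1}{21746}$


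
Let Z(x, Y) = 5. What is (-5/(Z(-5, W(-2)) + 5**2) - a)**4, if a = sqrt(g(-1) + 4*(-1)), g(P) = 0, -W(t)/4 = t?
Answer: 19873/1296 - 143*I/27 ≈ 15.334 - 5.2963*I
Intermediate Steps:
W(t) = -4*t
a = 2*I (a = sqrt(0 + 4*(-1)) = sqrt(0 - 4) = sqrt(-4) = 2*I ≈ 2.0*I)
(-5/(Z(-5, W(-2)) + 5**2) - a)**4 = (-5/(5 + 5**2) - 2*I)**4 = (-5/(5 + 25) - 2*I)**4 = (-5/30 - 2*I)**4 = (-5*1/30 - 2*I)**4 = (-1/6 - 2*I)**4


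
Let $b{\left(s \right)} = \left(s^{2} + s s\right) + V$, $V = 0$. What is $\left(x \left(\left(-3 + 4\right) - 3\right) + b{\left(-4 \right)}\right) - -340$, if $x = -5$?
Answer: $382$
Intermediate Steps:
$b{\left(s \right)} = 2 s^{2}$ ($b{\left(s \right)} = \left(s^{2} + s s\right) + 0 = \left(s^{2} + s^{2}\right) + 0 = 2 s^{2} + 0 = 2 s^{2}$)
$\left(x \left(\left(-3 + 4\right) - 3\right) + b{\left(-4 \right)}\right) - -340 = \left(- 5 \left(\left(-3 + 4\right) - 3\right) + 2 \left(-4\right)^{2}\right) - -340 = \left(- 5 \left(1 - 3\right) + 2 \cdot 16\right) + 340 = \left(\left(-5\right) \left(-2\right) + 32\right) + 340 = \left(10 + 32\right) + 340 = 42 + 340 = 382$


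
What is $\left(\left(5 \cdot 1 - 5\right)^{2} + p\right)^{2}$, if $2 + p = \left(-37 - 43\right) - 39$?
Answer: $14641$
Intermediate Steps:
$p = -121$ ($p = -2 - 119 = -121$)
$\left(\left(5 \cdot 1 - 5\right)^{2} + p\right)^{2} = \left(\left(5 \cdot 1 - 5\right)^{2} - 121\right)^{2} = \left(\left(5 - 5\right)^{2} - 121\right)^{2} = \left(0^{2} - 121\right)^{2} = \left(0 - 121\right)^{2} = \left(-121\right)^{2} = 14641$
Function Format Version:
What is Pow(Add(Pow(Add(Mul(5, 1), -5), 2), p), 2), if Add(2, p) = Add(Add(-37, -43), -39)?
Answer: 14641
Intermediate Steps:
p = -121 (p = Add(-2, Add(Add(-37, -43), -39)) = Add(-2, Add(-80, -39)) = Add(-2, -119) = -121)
Pow(Add(Pow(Add(Mul(5, 1), -5), 2), p), 2) = Pow(Add(Pow(Add(Mul(5, 1), -5), 2), -121), 2) = Pow(Add(Pow(Add(5, -5), 2), -121), 2) = Pow(Add(Pow(0, 2), -121), 2) = Pow(Add(0, -121), 2) = Pow(-121, 2) = 14641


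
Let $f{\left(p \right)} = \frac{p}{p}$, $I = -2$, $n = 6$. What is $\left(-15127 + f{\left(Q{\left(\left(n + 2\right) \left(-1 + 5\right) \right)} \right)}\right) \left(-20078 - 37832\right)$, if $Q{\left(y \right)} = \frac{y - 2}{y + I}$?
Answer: $875946660$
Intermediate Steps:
$Q{\left(y \right)} = 1$ ($Q{\left(y \right)} = \frac{y - 2}{y - 2} = \frac{-2 + y}{-2 + y} = 1$)
$f{\left(p \right)} = 1$
$\left(-15127 + f{\left(Q{\left(\left(n + 2\right) \left(-1 + 5\right) \right)} \right)}\right) \left(-20078 - 37832\right) = \left(-15127 + 1\right) \left(-20078 - 37832\right) = \left(-15126\right) \left(-57910\right) = 875946660$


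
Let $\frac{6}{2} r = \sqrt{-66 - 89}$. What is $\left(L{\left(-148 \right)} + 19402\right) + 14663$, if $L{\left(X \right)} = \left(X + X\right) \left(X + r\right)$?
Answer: $77873 - \frac{296 i \sqrt{155}}{3} \approx 77873.0 - 1228.4 i$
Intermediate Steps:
$r = \frac{i \sqrt{155}}{3}$ ($r = \frac{\sqrt{-66 - 89}}{3} = \frac{\sqrt{-155}}{3} = \frac{i \sqrt{155}}{3} \approx 4.15 i$)
$L{\left(X \right)} = 2 X \left(X + \frac{i \sqrt{155}}{3}\right)$ ($L{\left(X \right)} = \left(X + X\right) \left(X + \frac{i \sqrt{155}}{3}\right) = 2 X \left(X + \frac{i \sqrt{155}}{3}\right)$)
$\left(L{\left(-148 \right)} + 19402\right) + 14663 = \left(\frac{2}{3} \left(-148\right) \left(3 \left(-148\right) + i \sqrt{155}\right) + 19402\right) + 14663 = \left(\frac{2}{3} \left(-148\right) \left(-444 + i \sqrt{155}\right) + 19402\right) + 14663 = \left(\left(43808 - \frac{296 i \sqrt{155}}{3}\right) + 19402\right) + 14663 = \left(63210 - \frac{296 i \sqrt{155}}{3}\right) + 14663 = 77873 - \frac{296 i \sqrt{155}}{3}$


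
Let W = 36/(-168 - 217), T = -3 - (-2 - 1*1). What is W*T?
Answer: 0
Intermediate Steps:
T = 0 (T = -3 - (-2 - 1) = -3 - 1*(-3) = -3 + 3 = 0)
W = -36/385 (W = 36/(-385) = -1/385*36 = -36/385 ≈ -0.093506)
W*T = -36/385*0 = 0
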